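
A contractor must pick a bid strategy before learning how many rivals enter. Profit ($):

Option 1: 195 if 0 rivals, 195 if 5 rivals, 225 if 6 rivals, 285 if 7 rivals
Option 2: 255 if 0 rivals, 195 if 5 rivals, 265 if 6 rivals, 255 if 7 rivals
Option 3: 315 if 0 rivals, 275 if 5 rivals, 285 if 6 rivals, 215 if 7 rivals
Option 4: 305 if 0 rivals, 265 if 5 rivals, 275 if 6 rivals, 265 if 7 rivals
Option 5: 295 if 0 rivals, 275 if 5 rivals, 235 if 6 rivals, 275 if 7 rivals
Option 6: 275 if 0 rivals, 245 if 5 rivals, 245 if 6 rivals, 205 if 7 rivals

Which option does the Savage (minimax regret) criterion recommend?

Column bests: 0 rivals=315, 5 rivals=275, 6 rivals=285, 7 rivals=285.
Option 1 regrets: 120, 80, 60, 0 → max 120
Option 2 regrets: 60, 80, 20, 30 → max 80
Option 3 regrets: 0, 0, 0, 70 → max 70
Option 4 regrets: 10, 10, 10, 20 → max 20
Option 5 regrets: 20, 0, 50, 10 → max 50
Option 6 regrets: 40, 30, 40, 80 → max 80
Smallest max regret = 20 → Option 4.

Option 4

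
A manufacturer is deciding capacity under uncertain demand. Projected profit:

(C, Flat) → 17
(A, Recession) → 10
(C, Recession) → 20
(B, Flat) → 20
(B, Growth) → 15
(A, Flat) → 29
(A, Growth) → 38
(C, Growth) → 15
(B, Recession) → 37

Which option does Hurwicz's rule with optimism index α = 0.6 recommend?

A: 0.6·38 + 0.4·10 = 26.8
B: 0.6·37 + 0.4·15 = 28.2
C: 0.6·20 + 0.4·15 = 18
Highest Hurwicz score = 28.2 → B.

B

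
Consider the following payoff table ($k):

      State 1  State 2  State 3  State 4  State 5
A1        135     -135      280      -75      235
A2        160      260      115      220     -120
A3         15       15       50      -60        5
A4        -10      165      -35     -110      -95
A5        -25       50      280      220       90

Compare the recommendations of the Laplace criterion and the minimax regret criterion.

Row averages: A1=88, A2=127, A3=5, A4=-17, A5=123
Highest average = 127 → A2.
Column bests: State 1=160, State 2=260, State 3=280, State 4=220, State 5=235.
A1 regrets: 25, 395, 0, 295, 0 → max 395
A2 regrets: 0, 0, 165, 0, 355 → max 355
A3 regrets: 145, 245, 230, 280, 230 → max 280
A4 regrets: 170, 95, 315, 330, 330 → max 330
A5 regrets: 185, 210, 0, 0, 145 → max 210
Smallest max regret = 210 → A5.

laplace → A2; minimax regret → A5 (disagree)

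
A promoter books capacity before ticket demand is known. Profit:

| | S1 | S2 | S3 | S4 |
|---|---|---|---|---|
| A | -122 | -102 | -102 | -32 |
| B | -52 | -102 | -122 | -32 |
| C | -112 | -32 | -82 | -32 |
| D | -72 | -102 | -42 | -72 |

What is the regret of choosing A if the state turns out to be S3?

Best payoff under S3 is -42.
Regret = -42 − (-102) = 60.

60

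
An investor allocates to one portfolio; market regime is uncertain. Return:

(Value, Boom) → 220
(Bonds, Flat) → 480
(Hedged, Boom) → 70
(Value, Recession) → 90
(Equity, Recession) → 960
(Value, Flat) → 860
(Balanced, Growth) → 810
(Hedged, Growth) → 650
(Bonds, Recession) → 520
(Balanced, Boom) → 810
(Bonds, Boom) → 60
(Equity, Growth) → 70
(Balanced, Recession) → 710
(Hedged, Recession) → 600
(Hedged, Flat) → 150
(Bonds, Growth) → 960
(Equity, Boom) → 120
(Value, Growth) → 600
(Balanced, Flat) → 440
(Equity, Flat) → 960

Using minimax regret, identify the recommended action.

Column bests: Recession=960, Flat=960, Growth=960, Boom=810.
Bonds regrets: 440, 480, 0, 750 → max 750
Equity regrets: 0, 0, 890, 690 → max 890
Value regrets: 870, 100, 360, 590 → max 870
Balanced regrets: 250, 520, 150, 0 → max 520
Hedged regrets: 360, 810, 310, 740 → max 810
Smallest max regret = 520 → Balanced.

Balanced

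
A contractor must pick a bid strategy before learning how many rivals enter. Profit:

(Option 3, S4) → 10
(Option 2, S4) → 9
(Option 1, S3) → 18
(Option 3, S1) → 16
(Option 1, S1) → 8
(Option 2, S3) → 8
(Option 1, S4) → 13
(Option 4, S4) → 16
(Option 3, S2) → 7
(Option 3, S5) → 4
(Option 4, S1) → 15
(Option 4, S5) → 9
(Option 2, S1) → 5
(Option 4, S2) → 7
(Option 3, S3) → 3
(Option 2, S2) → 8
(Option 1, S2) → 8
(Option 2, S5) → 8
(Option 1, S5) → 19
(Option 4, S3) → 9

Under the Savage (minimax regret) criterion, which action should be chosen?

Option 1

Column bests: S1=16, S2=8, S3=18, S4=16, S5=19.
Option 1 regrets: 8, 0, 0, 3, 0 → max 8
Option 2 regrets: 11, 0, 10, 7, 11 → max 11
Option 3 regrets: 0, 1, 15, 6, 15 → max 15
Option 4 regrets: 1, 1, 9, 0, 10 → max 10
Smallest max regret = 8 → Option 1.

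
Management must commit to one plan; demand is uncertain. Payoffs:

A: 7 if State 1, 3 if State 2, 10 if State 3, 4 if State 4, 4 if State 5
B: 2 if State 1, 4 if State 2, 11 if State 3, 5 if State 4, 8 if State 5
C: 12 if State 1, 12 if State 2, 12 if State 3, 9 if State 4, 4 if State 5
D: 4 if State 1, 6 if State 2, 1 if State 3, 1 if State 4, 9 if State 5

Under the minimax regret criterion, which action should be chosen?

Column bests: State 1=12, State 2=12, State 3=12, State 4=9, State 5=9.
A regrets: 5, 9, 2, 5, 5 → max 9
B regrets: 10, 8, 1, 4, 1 → max 10
C regrets: 0, 0, 0, 0, 5 → max 5
D regrets: 8, 6, 11, 8, 0 → max 11
Smallest max regret = 5 → C.

C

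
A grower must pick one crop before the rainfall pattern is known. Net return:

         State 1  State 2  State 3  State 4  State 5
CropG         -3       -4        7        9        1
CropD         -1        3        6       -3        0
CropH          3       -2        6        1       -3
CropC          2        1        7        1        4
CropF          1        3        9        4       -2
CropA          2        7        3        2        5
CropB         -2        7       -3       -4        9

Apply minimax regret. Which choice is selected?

Column bests: State 1=3, State 2=7, State 3=9, State 4=9, State 5=9.
CropG regrets: 6, 11, 2, 0, 8 → max 11
CropD regrets: 4, 4, 3, 12, 9 → max 12
CropH regrets: 0, 9, 3, 8, 12 → max 12
CropC regrets: 1, 6, 2, 8, 5 → max 8
CropF regrets: 2, 4, 0, 5, 11 → max 11
CropA regrets: 1, 0, 6, 7, 4 → max 7
CropB regrets: 5, 0, 12, 13, 0 → max 13
Smallest max regret = 7 → CropA.

CropA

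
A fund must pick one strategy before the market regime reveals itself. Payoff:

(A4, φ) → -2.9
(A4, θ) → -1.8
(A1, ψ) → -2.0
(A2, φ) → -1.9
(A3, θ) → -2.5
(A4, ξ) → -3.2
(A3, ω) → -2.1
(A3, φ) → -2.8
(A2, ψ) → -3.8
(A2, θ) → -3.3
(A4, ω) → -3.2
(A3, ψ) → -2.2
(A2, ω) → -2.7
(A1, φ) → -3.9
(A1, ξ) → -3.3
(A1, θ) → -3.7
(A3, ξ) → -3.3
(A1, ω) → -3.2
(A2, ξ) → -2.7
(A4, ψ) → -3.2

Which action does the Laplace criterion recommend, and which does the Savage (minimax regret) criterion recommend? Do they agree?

Row averages: A1=-3.22, A2=-2.88, A3=-2.58, A4=-2.86
Highest average = -2.58 → A3.
Column bests: θ=-1.8, φ=-1.9, ψ=-2.0, ω=-2.1, ξ=-2.7.
A1 regrets: 1.9, 2.0, 0.0, 1.1, 0.6 → max 2.0
A2 regrets: 1.5, 0.0, 1.8, 0.6, 0.0 → max 1.8
A3 regrets: 0.7, 0.9, 0.2, 0.0, 0.6 → max 0.9
A4 regrets: 0.0, 1.0, 1.2, 1.1, 0.5 → max 1.2
Smallest max regret = 0.9 → A3.

laplace → A3; minimax regret → A3 (agree)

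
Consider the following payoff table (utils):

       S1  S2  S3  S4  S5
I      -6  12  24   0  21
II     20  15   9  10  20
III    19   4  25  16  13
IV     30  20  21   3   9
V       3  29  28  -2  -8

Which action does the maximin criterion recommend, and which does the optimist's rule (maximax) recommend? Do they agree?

Row minima: I=-6, II=9, III=4, IV=3, V=-8
Best worst-case = 9 → II.
Row maxima: I=24, II=20, III=25, IV=30, V=29
Best best-case = 30 → IV.

maximin → II; maximax → IV (disagree)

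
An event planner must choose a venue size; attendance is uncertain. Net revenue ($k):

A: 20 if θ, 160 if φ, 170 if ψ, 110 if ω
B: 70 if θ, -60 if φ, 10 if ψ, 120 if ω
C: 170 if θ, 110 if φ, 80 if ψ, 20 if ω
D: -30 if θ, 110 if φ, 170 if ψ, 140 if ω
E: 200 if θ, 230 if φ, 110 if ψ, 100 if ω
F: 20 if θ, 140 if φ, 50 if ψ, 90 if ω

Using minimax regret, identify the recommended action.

Column bests: θ=200, φ=230, ψ=170, ω=140.
A regrets: 180, 70, 0, 30 → max 180
B regrets: 130, 290, 160, 20 → max 290
C regrets: 30, 120, 90, 120 → max 120
D regrets: 230, 120, 0, 0 → max 230
E regrets: 0, 0, 60, 40 → max 60
F regrets: 180, 90, 120, 50 → max 180
Smallest max regret = 60 → E.

E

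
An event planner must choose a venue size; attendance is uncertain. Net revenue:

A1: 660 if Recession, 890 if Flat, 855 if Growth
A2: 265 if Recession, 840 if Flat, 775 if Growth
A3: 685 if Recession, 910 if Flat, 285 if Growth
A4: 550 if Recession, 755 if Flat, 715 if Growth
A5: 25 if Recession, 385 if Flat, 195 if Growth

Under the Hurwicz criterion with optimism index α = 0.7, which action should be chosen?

A1

A1: 0.7·890 + 0.3·660 = 821
A2: 0.7·840 + 0.3·265 = 667.5
A3: 0.7·910 + 0.3·285 = 722.5
A4: 0.7·755 + 0.3·550 = 693.5
A5: 0.7·385 + 0.3·25 = 277
Highest Hurwicz score = 821 → A1.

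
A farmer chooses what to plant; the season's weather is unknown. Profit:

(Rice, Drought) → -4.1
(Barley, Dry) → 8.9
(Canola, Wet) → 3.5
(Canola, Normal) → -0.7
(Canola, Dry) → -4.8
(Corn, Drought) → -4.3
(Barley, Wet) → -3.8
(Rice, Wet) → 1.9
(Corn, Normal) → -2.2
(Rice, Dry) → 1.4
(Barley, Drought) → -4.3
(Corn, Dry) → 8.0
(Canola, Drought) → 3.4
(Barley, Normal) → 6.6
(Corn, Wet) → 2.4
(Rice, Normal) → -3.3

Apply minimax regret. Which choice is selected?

Column bests: Drought=3.4, Dry=8.9, Normal=6.6, Wet=3.5.
Corn regrets: 7.7, 0.9, 8.8, 1.1 → max 8.8
Rice regrets: 7.5, 7.5, 9.9, 1.6 → max 9.9
Canola regrets: 0.0, 13.7, 7.3, 0.0 → max 13.7
Barley regrets: 7.7, 0.0, 0.0, 7.3 → max 7.7
Smallest max regret = 7.7 → Barley.

Barley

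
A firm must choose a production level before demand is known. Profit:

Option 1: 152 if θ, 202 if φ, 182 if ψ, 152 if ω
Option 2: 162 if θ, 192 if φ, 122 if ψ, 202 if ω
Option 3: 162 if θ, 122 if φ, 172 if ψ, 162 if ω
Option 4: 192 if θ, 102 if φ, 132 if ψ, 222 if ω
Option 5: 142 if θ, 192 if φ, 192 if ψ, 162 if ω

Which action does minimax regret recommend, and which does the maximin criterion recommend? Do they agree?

minimax regret → Option 5; maximin → Option 1 (disagree)

Column bests: θ=192, φ=202, ψ=192, ω=222.
Option 1 regrets: 40, 0, 10, 70 → max 70
Option 2 regrets: 30, 10, 70, 20 → max 70
Option 3 regrets: 30, 80, 20, 60 → max 80
Option 4 regrets: 0, 100, 60, 0 → max 100
Option 5 regrets: 50, 10, 0, 60 → max 60
Smallest max regret = 60 → Option 5.
Row minima: Option 1=152, Option 2=122, Option 3=122, Option 4=102, Option 5=142
Best worst-case = 152 → Option 1.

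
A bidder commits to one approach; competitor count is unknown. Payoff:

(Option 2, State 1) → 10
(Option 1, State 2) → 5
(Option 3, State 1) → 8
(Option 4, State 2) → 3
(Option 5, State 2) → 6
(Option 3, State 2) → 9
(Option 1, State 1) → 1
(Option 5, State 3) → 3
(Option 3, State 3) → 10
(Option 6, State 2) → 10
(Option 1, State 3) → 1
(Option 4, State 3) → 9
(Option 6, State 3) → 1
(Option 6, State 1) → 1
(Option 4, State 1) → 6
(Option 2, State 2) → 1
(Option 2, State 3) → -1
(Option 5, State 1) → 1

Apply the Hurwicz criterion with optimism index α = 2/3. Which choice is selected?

Option 3

Option 1: 2/3·5 + 1/3·1 = 11/3
Option 2: 2/3·10 + 1/3·(-1) = 19/3
Option 3: 2/3·10 + 1/3·8 = 28/3
Option 4: 2/3·9 + 1/3·3 = 7
Option 5: 2/3·6 + 1/3·1 = 13/3
Option 6: 2/3·10 + 1/3·1 = 7
Highest Hurwicz score = 28/3 → Option 3.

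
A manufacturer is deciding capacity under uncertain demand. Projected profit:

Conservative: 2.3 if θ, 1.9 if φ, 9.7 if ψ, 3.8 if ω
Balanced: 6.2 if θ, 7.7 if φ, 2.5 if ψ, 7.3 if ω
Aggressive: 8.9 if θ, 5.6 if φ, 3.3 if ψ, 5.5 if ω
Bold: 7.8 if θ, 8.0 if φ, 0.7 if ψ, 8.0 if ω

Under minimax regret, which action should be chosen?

Column bests: θ=8.9, φ=8.0, ψ=9.7, ω=8.0.
Conservative regrets: 6.6, 6.1, 0.0, 4.2 → max 6.6
Balanced regrets: 2.7, 0.3, 7.2, 0.7 → max 7.2
Aggressive regrets: 0.0, 2.4, 6.4, 2.5 → max 6.4
Bold regrets: 1.1, 0.0, 9.0, 0.0 → max 9.0
Smallest max regret = 6.4 → Aggressive.

Aggressive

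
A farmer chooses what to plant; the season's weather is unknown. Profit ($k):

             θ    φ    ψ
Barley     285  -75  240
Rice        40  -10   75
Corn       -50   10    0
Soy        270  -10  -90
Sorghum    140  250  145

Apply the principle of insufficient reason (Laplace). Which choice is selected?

Sorghum

Row averages: Barley=150, Rice=35, Corn=-40/3, Soy=170/3, Sorghum=535/3
Highest average = 535/3 → Sorghum.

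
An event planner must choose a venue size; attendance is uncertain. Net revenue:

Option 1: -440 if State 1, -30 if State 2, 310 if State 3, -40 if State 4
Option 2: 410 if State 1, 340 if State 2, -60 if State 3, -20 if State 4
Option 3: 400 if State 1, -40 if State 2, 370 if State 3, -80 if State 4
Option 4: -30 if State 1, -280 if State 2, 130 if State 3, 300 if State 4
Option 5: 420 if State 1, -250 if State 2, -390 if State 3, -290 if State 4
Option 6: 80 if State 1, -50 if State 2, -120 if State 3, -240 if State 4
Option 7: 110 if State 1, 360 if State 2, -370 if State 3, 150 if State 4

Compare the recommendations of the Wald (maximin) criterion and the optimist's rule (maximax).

maximin → Option 2; maximax → Option 5 (disagree)

Row minima: Option 1=-440, Option 2=-60, Option 3=-80, Option 4=-280, Option 5=-390, Option 6=-240, Option 7=-370
Best worst-case = -60 → Option 2.
Row maxima: Option 1=310, Option 2=410, Option 3=400, Option 4=300, Option 5=420, Option 6=80, Option 7=360
Best best-case = 420 → Option 5.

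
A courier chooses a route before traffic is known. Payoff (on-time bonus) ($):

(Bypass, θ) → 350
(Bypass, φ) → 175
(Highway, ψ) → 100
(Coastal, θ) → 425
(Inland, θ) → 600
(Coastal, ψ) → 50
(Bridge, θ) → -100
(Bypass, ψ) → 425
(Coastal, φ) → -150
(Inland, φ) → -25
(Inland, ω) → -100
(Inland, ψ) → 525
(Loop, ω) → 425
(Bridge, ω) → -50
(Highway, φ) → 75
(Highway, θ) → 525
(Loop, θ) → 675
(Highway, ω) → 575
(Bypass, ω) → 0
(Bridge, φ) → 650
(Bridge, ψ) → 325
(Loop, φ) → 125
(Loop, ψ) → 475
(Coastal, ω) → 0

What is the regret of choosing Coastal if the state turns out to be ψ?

Best payoff under ψ is 525.
Regret = 525 − 50 = 475.

475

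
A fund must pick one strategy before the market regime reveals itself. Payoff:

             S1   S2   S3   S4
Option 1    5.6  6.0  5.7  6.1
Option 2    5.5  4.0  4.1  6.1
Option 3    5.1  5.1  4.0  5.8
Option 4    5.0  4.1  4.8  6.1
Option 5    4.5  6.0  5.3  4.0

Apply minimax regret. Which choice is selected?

Column bests: S1=5.6, S2=6.0, S3=5.7, S4=6.1.
Option 1 regrets: 0.0, 0.0, 0.0, 0.0 → max 0.0
Option 2 regrets: 0.1, 2.0, 1.6, 0.0 → max 2.0
Option 3 regrets: 0.5, 0.9, 1.7, 0.3 → max 1.7
Option 4 regrets: 0.6, 1.9, 0.9, 0.0 → max 1.9
Option 5 regrets: 1.1, 0.0, 0.4, 2.1 → max 2.1
Smallest max regret = 0.0 → Option 1.

Option 1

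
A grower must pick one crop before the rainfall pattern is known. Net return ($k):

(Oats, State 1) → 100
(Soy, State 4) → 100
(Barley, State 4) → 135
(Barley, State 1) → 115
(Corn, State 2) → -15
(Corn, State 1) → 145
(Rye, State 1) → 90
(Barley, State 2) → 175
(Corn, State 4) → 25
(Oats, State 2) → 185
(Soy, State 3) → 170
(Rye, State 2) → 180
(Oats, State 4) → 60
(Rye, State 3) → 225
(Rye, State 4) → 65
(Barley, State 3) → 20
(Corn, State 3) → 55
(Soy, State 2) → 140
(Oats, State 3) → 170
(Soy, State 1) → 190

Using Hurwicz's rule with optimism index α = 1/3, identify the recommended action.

Oats: 1/3·185 + 2/3·60 = 305/3
Corn: 1/3·145 + 2/3·(-15) = 115/3
Rye: 1/3·225 + 2/3·65 = 355/3
Soy: 1/3·190 + 2/3·100 = 130
Barley: 1/3·175 + 2/3·20 = 215/3
Highest Hurwicz score = 130 → Soy.

Soy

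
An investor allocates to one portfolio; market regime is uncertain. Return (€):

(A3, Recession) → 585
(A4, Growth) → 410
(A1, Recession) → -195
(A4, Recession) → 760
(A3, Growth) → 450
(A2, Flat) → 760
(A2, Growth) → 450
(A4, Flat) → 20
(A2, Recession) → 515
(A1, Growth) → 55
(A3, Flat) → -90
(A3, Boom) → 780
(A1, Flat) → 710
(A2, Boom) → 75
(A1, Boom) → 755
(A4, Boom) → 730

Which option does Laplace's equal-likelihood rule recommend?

Row averages: A1=331.25, A2=450, A3=431.25, A4=480
Highest average = 480 → A4.

A4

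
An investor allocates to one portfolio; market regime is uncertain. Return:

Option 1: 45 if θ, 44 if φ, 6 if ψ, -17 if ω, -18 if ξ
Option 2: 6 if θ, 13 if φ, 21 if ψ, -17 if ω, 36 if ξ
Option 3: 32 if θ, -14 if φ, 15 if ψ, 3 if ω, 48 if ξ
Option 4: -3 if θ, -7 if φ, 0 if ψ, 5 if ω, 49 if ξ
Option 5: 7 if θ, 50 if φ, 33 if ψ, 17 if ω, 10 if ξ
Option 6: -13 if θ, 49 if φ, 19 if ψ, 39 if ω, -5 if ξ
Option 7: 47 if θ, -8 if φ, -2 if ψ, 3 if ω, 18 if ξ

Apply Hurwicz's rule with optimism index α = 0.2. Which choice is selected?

Option 1: 0.2·45 + 0.8·(-18) = -5.4
Option 2: 0.2·36 + 0.8·(-17) = -6.4
Option 3: 0.2·48 + 0.8·(-14) = -1.6
Option 4: 0.2·49 + 0.8·(-7) = 4.2
Option 5: 0.2·50 + 0.8·7 = 15.6
Option 6: 0.2·49 + 0.8·(-13) = -0.6
Option 7: 0.2·47 + 0.8·(-8) = 3
Highest Hurwicz score = 15.6 → Option 5.

Option 5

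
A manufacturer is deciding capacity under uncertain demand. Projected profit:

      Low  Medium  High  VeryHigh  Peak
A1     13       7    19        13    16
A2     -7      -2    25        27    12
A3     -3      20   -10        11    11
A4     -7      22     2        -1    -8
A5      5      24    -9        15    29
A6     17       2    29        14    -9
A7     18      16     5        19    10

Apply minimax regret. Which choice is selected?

Column bests: Low=18, Medium=24, High=29, VeryHigh=27, Peak=29.
A1 regrets: 5, 17, 10, 14, 13 → max 17
A2 regrets: 25, 26, 4, 0, 17 → max 26
A3 regrets: 21, 4, 39, 16, 18 → max 39
A4 regrets: 25, 2, 27, 28, 37 → max 37
A5 regrets: 13, 0, 38, 12, 0 → max 38
A6 regrets: 1, 22, 0, 13, 38 → max 38
A7 regrets: 0, 8, 24, 8, 19 → max 24
Smallest max regret = 17 → A1.

A1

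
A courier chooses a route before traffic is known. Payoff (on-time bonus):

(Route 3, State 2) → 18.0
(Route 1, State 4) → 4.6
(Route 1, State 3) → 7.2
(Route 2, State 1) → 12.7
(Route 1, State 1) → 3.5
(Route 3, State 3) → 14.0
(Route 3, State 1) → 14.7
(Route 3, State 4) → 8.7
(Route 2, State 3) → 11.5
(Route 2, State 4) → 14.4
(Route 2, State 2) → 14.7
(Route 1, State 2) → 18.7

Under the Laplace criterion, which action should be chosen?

Row averages: Route 1=8.5, Route 2=13.325, Route 3=13.85
Highest average = 13.85 → Route 3.

Route 3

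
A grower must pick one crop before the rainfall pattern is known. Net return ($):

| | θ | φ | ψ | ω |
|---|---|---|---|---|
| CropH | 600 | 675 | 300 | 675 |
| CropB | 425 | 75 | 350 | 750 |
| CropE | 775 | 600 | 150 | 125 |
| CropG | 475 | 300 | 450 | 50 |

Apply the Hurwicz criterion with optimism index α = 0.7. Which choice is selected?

CropH: 0.7·675 + 0.3·300 = 562.5
CropB: 0.7·750 + 0.3·75 = 547.5
CropE: 0.7·775 + 0.3·125 = 580
CropG: 0.7·475 + 0.3·50 = 347.5
Highest Hurwicz score = 580 → CropE.

CropE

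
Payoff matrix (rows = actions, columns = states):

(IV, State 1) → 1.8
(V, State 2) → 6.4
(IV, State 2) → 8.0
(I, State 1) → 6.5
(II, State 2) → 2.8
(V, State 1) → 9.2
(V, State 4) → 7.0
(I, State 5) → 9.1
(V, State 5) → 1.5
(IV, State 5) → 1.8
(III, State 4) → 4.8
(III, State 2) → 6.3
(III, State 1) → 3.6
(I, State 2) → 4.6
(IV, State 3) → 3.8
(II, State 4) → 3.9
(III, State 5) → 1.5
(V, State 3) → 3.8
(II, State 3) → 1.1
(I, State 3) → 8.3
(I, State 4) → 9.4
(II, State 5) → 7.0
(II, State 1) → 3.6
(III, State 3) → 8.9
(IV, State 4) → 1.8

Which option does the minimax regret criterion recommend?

I

Column bests: State 1=9.2, State 2=8.0, State 3=8.9, State 4=9.4, State 5=9.1.
I regrets: 2.7, 3.4, 0.6, 0.0, 0.0 → max 3.4
II regrets: 5.6, 5.2, 7.8, 5.5, 2.1 → max 7.8
III regrets: 5.6, 1.7, 0.0, 4.6, 7.6 → max 7.6
IV regrets: 7.4, 0.0, 5.1, 7.6, 7.3 → max 7.6
V regrets: 0.0, 1.6, 5.1, 2.4, 7.6 → max 7.6
Smallest max regret = 3.4 → I.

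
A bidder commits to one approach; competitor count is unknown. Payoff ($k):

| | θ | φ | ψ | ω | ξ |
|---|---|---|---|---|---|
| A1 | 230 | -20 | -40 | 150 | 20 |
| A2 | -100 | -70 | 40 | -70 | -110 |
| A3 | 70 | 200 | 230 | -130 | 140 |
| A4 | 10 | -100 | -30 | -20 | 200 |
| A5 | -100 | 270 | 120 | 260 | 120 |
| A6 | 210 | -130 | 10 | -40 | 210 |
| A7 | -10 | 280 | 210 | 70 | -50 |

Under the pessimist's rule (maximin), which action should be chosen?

Row minima: A1=-40, A2=-110, A3=-130, A4=-100, A5=-100, A6=-130, A7=-50
Best worst-case = -40 → A1.

A1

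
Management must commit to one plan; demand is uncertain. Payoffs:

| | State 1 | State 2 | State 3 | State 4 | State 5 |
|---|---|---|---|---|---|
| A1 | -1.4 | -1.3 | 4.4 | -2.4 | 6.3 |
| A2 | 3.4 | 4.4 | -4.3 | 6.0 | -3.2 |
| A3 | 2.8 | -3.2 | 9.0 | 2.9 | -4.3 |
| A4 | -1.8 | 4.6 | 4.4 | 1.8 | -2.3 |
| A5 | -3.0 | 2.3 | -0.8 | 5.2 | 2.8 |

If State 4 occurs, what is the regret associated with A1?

8.4

Best payoff under State 4 is 6.0.
Regret = 6.0 − (-2.4) = 8.4.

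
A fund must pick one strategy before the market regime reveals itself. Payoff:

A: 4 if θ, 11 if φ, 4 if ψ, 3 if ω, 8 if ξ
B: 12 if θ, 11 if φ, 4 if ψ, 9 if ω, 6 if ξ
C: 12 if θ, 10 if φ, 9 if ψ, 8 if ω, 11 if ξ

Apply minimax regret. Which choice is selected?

C

Column bests: θ=12, φ=11, ψ=9, ω=9, ξ=11.
A regrets: 8, 0, 5, 6, 3 → max 8
B regrets: 0, 0, 5, 0, 5 → max 5
C regrets: 0, 1, 0, 1, 0 → max 1
Smallest max regret = 1 → C.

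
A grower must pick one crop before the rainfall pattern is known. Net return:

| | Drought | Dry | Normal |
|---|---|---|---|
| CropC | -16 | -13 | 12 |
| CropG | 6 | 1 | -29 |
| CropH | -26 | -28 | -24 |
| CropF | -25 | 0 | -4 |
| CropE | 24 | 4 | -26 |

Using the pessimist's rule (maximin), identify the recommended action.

CropC

Row minima: CropC=-16, CropG=-29, CropH=-28, CropF=-25, CropE=-26
Best worst-case = -16 → CropC.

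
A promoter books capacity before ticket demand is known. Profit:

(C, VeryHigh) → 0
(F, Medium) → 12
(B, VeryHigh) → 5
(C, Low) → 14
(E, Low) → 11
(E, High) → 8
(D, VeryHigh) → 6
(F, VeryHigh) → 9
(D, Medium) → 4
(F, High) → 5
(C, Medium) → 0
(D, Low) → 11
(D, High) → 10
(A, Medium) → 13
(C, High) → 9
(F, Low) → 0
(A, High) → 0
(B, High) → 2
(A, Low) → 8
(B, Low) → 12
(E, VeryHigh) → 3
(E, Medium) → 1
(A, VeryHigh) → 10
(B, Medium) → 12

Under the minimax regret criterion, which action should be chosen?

Column bests: Low=14, Medium=13, High=10, VeryHigh=10.
A regrets: 6, 0, 10, 0 → max 10
B regrets: 2, 1, 8, 5 → max 8
C regrets: 0, 13, 1, 10 → max 13
D regrets: 3, 9, 0, 4 → max 9
E regrets: 3, 12, 2, 7 → max 12
F regrets: 14, 1, 5, 1 → max 14
Smallest max regret = 8 → B.

B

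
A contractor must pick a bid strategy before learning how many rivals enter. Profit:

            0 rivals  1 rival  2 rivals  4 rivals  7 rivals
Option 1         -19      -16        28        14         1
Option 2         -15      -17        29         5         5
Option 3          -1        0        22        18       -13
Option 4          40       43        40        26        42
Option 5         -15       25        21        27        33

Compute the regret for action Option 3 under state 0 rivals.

41

Best payoff under 0 rivals is 40.
Regret = 40 − (-1) = 41.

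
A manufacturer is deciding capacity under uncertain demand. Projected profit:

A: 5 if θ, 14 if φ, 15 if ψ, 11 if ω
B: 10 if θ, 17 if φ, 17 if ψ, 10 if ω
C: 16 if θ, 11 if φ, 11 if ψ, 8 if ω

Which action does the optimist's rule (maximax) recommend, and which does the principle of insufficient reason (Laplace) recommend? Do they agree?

Row maxima: A=15, B=17, C=16
Best best-case = 17 → B.
Row averages: A=11.25, B=13.5, C=11.5
Highest average = 13.5 → B.

maximax → B; laplace → B (agree)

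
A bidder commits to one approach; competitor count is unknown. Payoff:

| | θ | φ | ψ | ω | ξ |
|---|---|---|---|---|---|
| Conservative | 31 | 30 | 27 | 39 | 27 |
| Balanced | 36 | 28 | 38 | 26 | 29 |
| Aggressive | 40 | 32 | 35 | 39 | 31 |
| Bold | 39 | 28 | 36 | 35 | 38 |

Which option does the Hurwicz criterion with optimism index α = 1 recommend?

Conservative: 1·39 + 0·27 = 39
Balanced: 1·38 + 0·26 = 38
Aggressive: 1·40 + 0·31 = 40
Bold: 1·39 + 0·28 = 39
Highest Hurwicz score = 40 → Aggressive.

Aggressive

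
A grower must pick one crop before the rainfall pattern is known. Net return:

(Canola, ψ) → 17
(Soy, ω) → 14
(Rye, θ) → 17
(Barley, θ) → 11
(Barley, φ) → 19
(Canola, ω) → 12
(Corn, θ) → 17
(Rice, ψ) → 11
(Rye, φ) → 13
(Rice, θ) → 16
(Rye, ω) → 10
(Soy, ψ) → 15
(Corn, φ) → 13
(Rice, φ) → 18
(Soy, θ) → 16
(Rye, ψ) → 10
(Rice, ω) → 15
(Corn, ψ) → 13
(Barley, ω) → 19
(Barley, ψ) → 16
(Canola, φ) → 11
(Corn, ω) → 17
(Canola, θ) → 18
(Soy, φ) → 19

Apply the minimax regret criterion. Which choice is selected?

Soy

Column bests: θ=18, φ=19, ψ=17, ω=19.
Corn regrets: 1, 6, 4, 2 → max 6
Rice regrets: 2, 1, 6, 4 → max 6
Canola regrets: 0, 8, 0, 7 → max 8
Rye regrets: 1, 6, 7, 9 → max 9
Soy regrets: 2, 0, 2, 5 → max 5
Barley regrets: 7, 0, 1, 0 → max 7
Smallest max regret = 5 → Soy.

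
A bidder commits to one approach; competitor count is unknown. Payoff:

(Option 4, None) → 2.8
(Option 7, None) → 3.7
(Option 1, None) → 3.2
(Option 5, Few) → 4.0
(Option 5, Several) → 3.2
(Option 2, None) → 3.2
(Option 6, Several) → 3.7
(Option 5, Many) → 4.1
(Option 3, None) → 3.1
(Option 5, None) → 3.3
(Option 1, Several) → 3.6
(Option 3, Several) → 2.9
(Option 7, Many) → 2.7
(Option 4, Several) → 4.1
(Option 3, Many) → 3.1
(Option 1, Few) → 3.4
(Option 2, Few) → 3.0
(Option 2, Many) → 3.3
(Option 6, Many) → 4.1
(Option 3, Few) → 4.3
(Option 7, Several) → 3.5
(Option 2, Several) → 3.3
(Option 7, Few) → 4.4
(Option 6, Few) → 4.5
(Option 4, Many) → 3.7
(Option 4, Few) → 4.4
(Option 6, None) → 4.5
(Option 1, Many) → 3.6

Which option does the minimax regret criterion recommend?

Column bests: None=4.5, Few=4.5, Several=4.1, Many=4.1.
Option 1 regrets: 1.3, 1.1, 0.5, 0.5 → max 1.3
Option 2 regrets: 1.3, 1.5, 0.8, 0.8 → max 1.5
Option 3 regrets: 1.4, 0.2, 1.2, 1.0 → max 1.4
Option 4 regrets: 1.7, 0.1, 0.0, 0.4 → max 1.7
Option 5 regrets: 1.2, 0.5, 0.9, 0.0 → max 1.2
Option 6 regrets: 0.0, 0.0, 0.4, 0.0 → max 0.4
Option 7 regrets: 0.8, 0.1, 0.6, 1.4 → max 1.4
Smallest max regret = 0.4 → Option 6.

Option 6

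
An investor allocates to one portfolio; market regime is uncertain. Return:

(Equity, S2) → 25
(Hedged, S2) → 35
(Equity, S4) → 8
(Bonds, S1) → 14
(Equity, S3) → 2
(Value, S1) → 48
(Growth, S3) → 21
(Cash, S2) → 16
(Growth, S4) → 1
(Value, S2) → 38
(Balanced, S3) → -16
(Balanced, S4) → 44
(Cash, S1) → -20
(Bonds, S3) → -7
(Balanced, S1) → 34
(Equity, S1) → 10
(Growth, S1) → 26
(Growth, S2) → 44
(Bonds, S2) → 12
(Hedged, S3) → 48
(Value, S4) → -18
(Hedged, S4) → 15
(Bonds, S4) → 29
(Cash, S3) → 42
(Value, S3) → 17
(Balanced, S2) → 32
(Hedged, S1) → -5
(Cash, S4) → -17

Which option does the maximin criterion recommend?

Row minima: Balanced=-16, Bonds=-7, Equity=2, Hedged=-5, Value=-18, Cash=-20, Growth=1
Best worst-case = 2 → Equity.

Equity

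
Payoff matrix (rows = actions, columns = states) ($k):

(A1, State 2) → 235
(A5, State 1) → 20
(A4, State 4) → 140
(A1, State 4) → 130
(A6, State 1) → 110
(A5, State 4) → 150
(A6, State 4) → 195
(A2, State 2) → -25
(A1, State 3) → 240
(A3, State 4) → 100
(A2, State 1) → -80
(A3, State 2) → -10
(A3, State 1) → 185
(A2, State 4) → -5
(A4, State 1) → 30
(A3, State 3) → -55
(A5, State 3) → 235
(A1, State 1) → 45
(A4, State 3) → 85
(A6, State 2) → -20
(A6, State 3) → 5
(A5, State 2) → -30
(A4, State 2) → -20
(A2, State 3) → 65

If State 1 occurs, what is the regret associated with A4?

155

Best payoff under State 1 is 185.
Regret = 185 − 30 = 155.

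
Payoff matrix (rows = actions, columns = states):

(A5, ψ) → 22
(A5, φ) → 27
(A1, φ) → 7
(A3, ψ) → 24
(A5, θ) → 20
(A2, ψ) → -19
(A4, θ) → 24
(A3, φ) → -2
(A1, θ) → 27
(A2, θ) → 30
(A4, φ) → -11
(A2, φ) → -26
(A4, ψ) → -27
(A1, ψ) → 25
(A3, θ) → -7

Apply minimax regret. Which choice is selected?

A5

Column bests: θ=30, φ=27, ψ=25.
A1 regrets: 3, 20, 0 → max 20
A2 regrets: 0, 53, 44 → max 53
A3 regrets: 37, 29, 1 → max 37
A4 regrets: 6, 38, 52 → max 52
A5 regrets: 10, 0, 3 → max 10
Smallest max regret = 10 → A5.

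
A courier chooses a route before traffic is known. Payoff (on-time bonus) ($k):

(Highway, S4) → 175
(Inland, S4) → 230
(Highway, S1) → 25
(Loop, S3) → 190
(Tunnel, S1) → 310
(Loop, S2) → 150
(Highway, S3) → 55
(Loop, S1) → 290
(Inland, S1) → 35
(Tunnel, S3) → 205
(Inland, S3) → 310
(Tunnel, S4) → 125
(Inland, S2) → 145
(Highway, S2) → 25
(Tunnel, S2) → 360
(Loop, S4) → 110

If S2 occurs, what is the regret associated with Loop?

210

Best payoff under S2 is 360.
Regret = 360 − 150 = 210.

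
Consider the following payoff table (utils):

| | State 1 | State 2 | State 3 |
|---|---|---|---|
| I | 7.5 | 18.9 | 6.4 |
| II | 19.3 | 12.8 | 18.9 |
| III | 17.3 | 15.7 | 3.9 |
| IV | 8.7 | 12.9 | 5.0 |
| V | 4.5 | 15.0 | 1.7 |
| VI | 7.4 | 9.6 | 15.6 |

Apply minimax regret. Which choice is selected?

Column bests: State 1=19.3, State 2=18.9, State 3=18.9.
I regrets: 11.8, 0.0, 12.5 → max 12.5
II regrets: 0.0, 6.1, 0.0 → max 6.1
III regrets: 2.0, 3.2, 15.0 → max 15.0
IV regrets: 10.6, 6.0, 13.9 → max 13.9
V regrets: 14.8, 3.9, 17.2 → max 17.2
VI regrets: 11.9, 9.3, 3.3 → max 11.9
Smallest max regret = 6.1 → II.

II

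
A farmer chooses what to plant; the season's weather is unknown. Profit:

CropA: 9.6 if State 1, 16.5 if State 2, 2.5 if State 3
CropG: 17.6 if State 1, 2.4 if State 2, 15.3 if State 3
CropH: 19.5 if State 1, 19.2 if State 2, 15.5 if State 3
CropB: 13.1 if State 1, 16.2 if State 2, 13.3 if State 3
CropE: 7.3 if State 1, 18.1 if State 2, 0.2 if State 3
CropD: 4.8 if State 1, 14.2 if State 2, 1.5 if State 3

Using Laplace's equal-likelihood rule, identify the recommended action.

Row averages: CropA=143/15, CropG=353/30, CropH=271/15, CropB=14.2, CropE=128/15, CropD=41/6
Highest average = 271/15 → CropH.

CropH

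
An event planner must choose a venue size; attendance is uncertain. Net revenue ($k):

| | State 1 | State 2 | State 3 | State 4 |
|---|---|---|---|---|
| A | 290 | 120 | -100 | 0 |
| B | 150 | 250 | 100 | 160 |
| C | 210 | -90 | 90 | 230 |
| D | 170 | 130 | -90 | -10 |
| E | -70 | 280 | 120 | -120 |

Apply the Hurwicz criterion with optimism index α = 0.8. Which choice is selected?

A: 0.8·290 + 0.2·(-100) = 212
B: 0.8·250 + 0.2·100 = 220
C: 0.8·230 + 0.2·(-90) = 166
D: 0.8·170 + 0.2·(-90) = 118
E: 0.8·280 + 0.2·(-120) = 200
Highest Hurwicz score = 220 → B.

B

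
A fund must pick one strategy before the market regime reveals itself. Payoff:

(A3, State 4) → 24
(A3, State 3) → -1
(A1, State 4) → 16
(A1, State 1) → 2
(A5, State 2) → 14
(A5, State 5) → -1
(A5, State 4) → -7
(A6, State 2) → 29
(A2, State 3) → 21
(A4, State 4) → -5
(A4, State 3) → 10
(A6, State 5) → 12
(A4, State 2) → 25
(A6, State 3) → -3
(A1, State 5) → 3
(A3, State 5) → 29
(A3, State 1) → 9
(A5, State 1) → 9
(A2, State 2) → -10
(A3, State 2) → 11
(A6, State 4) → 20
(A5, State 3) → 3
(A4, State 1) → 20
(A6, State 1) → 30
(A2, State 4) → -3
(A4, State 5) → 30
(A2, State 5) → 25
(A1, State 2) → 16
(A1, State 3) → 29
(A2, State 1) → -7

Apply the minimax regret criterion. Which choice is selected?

A1

Column bests: State 1=30, State 2=29, State 3=29, State 4=24, State 5=30.
A1 regrets: 28, 13, 0, 8, 27 → max 28
A2 regrets: 37, 39, 8, 27, 5 → max 39
A3 regrets: 21, 18, 30, 0, 1 → max 30
A4 regrets: 10, 4, 19, 29, 0 → max 29
A5 regrets: 21, 15, 26, 31, 31 → max 31
A6 regrets: 0, 0, 32, 4, 18 → max 32
Smallest max regret = 28 → A1.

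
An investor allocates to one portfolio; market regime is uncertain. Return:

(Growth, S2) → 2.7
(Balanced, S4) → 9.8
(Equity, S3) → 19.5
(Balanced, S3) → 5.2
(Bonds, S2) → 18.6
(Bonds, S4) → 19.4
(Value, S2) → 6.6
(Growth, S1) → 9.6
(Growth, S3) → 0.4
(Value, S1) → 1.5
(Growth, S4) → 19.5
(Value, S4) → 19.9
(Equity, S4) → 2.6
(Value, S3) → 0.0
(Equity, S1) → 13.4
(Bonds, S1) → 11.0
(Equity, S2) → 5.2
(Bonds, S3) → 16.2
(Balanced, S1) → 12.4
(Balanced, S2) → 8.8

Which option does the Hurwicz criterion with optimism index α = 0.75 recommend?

Value: 0.75·19.9 + 0.25·0.0 = 14.925
Bonds: 0.75·19.4 + 0.25·11.0 = 17.3
Balanced: 0.75·12.4 + 0.25·5.2 = 10.6
Equity: 0.75·19.5 + 0.25·2.6 = 15.275
Growth: 0.75·19.5 + 0.25·0.4 = 14.725
Highest Hurwicz score = 17.3 → Bonds.

Bonds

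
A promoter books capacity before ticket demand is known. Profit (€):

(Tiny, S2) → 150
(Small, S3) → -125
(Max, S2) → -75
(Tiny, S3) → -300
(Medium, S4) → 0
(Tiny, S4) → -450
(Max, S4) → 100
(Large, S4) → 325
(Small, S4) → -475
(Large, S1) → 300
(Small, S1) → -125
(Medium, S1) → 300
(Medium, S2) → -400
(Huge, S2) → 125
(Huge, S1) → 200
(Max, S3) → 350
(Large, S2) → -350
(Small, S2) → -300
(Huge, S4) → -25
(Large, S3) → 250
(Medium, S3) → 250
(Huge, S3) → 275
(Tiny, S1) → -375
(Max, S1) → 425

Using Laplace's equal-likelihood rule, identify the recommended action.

Row averages: Tiny=-243.75, Small=-256.25, Medium=37.5, Large=131.25, Huge=143.75, Max=200
Highest average = 200 → Max.

Max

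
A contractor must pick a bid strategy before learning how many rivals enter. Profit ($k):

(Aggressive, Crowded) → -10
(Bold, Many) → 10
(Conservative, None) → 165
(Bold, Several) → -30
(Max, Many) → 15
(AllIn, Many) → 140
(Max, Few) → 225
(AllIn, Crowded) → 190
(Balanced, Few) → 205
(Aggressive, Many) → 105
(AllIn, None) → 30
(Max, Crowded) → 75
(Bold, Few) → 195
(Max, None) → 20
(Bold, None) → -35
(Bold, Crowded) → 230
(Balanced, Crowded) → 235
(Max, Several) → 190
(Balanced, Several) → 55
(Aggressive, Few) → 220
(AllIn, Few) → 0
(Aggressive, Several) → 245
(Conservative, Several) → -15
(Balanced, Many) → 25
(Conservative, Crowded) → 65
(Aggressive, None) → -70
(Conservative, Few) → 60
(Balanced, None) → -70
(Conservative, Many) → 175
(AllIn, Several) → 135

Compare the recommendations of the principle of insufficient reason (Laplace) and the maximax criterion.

laplace → Max; maximax → Aggressive (disagree)

Row averages: Conservative=90, Balanced=90, Aggressive=98, Bold=74, AllIn=99, Max=105
Highest average = 105 → Max.
Row maxima: Conservative=175, Balanced=235, Aggressive=245, Bold=230, AllIn=190, Max=225
Best best-case = 245 → Aggressive.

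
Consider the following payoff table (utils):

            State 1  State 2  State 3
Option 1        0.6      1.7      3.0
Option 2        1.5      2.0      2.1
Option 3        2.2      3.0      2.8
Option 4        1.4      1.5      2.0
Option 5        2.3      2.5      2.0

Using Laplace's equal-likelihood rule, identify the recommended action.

Option 3

Row averages: Option 1=53/30, Option 2=28/15, Option 3=8/3, Option 4=49/30, Option 5=34/15
Highest average = 8/3 → Option 3.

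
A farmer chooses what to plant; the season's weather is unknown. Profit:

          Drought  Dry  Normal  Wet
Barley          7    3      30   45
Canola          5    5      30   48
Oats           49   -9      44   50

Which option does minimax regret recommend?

Column bests: Drought=49, Dry=5, Normal=44, Wet=50.
Barley regrets: 42, 2, 14, 5 → max 42
Canola regrets: 44, 0, 14, 2 → max 44
Oats regrets: 0, 14, 0, 0 → max 14
Smallest max regret = 14 → Oats.

Oats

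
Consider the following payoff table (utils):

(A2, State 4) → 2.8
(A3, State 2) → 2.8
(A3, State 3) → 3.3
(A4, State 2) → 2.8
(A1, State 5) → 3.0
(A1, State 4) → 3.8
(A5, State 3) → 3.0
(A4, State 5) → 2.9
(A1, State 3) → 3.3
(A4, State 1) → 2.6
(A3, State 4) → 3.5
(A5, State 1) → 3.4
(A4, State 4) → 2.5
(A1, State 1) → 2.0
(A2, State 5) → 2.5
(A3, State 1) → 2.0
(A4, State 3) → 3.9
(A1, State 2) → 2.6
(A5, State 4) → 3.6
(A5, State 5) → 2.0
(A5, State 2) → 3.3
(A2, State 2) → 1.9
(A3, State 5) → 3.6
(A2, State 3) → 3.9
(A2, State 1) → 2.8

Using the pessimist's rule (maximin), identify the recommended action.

A4

Row minima: A1=2.0, A2=1.9, A3=2.0, A4=2.5, A5=2.0
Best worst-case = 2.5 → A4.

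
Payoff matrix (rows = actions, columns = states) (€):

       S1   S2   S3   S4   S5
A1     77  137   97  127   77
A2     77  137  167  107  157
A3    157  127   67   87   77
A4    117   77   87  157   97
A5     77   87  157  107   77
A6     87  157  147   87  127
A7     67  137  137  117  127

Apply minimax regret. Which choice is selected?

Column bests: S1=157, S2=157, S3=167, S4=157, S5=157.
A1 regrets: 80, 20, 70, 30, 80 → max 80
A2 regrets: 80, 20, 0, 50, 0 → max 80
A3 regrets: 0, 30, 100, 70, 80 → max 100
A4 regrets: 40, 80, 80, 0, 60 → max 80
A5 regrets: 80, 70, 10, 50, 80 → max 80
A6 regrets: 70, 0, 20, 70, 30 → max 70
A7 regrets: 90, 20, 30, 40, 30 → max 90
Smallest max regret = 70 → A6.

A6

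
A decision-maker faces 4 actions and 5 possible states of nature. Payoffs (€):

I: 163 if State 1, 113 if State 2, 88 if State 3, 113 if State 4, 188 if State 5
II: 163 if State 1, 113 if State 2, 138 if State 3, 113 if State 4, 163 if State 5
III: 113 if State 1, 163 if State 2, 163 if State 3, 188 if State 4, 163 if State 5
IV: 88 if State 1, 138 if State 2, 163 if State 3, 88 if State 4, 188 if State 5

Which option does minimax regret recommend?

III

Column bests: State 1=163, State 2=163, State 3=163, State 4=188, State 5=188.
I regrets: 0, 50, 75, 75, 0 → max 75
II regrets: 0, 50, 25, 75, 25 → max 75
III regrets: 50, 0, 0, 0, 25 → max 50
IV regrets: 75, 25, 0, 100, 0 → max 100
Smallest max regret = 50 → III.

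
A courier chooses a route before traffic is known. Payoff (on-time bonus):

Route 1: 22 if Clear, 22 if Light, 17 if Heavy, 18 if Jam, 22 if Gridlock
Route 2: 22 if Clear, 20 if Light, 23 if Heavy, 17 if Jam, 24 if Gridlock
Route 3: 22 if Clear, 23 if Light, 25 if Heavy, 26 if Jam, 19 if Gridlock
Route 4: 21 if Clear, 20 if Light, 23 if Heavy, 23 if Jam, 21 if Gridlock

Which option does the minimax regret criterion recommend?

Column bests: Clear=22, Light=23, Heavy=25, Jam=26, Gridlock=24.
Route 1 regrets: 0, 1, 8, 8, 2 → max 8
Route 2 regrets: 0, 3, 2, 9, 0 → max 9
Route 3 regrets: 0, 0, 0, 0, 5 → max 5
Route 4 regrets: 1, 3, 2, 3, 3 → max 3
Smallest max regret = 3 → Route 4.

Route 4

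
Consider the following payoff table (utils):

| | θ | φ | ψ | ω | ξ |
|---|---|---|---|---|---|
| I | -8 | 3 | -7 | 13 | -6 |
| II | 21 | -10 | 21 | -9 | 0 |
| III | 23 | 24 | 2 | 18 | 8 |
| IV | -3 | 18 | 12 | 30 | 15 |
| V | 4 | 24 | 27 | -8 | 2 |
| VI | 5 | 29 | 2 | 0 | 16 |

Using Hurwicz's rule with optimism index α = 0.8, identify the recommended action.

IV

I: 0.8·13 + 0.2·(-8) = 8.8
II: 0.8·21 + 0.2·(-10) = 14.8
III: 0.8·24 + 0.2·2 = 19.6
IV: 0.8·30 + 0.2·(-3) = 23.4
V: 0.8·27 + 0.2·(-8) = 20
VI: 0.8·29 + 0.2·0 = 23.2
Highest Hurwicz score = 23.4 → IV.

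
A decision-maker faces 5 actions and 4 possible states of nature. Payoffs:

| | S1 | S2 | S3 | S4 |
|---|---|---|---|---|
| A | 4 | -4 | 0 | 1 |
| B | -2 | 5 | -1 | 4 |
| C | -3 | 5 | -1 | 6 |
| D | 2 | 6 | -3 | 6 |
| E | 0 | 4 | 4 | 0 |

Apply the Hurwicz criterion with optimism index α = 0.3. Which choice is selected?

E

A: 0.3·4 + 0.7·(-4) = -1.6
B: 0.3·5 + 0.7·(-2) = 0.1
C: 0.3·6 + 0.7·(-3) = -0.3
D: 0.3·6 + 0.7·(-3) = -0.3
E: 0.3·4 + 0.7·0 = 1.2
Highest Hurwicz score = 1.2 → E.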